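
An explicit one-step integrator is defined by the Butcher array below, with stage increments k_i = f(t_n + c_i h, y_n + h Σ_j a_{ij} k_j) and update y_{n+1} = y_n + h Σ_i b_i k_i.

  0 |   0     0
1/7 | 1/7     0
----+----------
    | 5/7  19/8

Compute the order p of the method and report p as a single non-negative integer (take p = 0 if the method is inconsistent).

b = (5/7, 19/8)
c = (0, 1/7)
Σ b_i: 5/7·1 + 19/8·1 = 173/56 ≠ 1 ⇒ order 0.

0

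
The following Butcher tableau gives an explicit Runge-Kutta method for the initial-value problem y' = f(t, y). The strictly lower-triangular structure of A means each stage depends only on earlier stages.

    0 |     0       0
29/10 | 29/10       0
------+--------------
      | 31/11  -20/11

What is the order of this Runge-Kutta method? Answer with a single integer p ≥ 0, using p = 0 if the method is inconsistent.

b = (31/11, -20/11)
c = (0, 29/10)
Σ b_i: 31/11·1 + (-20/11)·1 = 1 ✓
b·c: (-20/11)·29/10 = -58/11 ≠ 1/2 ⇒ order 1.

1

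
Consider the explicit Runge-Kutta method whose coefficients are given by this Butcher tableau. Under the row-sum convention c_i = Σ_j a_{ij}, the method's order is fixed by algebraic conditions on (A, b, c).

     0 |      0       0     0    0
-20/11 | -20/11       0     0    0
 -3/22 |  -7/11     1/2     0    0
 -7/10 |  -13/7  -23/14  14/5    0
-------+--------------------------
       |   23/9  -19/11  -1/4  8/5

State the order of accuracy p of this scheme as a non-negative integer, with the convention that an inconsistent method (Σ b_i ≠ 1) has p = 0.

0

b = (23/9, -19/11, -1/4, 8/5)
c = (0, -20/11, -3/22, -7/10)
Ac = (0, 0, -10/11, 1003/385)
Σ b_i: 23/9·1 + (-19/11)·1 + (-1/4)·1 + 8/5·1 = 4313/1980 ≠ 1 ⇒ order 0.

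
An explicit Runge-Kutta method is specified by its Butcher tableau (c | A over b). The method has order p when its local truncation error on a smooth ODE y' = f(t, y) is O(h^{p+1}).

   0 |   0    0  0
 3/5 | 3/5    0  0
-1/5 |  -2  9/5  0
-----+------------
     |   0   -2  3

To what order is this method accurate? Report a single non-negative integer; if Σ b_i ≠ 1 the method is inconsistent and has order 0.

1

b = (0, -2, 3)
c = (0, 3/5, -1/5)
Ac = (0, 0, 27/25)
Σ b_i: (-2)·1 + 3·1 = 1 ✓
b·c: (-2)·3/5 + 3·(-1/5) = -9/5 ≠ 1/2 ⇒ order 1.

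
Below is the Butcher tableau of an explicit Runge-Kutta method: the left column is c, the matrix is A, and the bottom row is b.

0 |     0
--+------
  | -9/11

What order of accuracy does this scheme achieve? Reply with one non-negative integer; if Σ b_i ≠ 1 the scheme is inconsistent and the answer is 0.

b = (-9/11)
c = (0)
Σ b_i: (-9/11)·1 = -9/11 ≠ 1 ⇒ order 0.

0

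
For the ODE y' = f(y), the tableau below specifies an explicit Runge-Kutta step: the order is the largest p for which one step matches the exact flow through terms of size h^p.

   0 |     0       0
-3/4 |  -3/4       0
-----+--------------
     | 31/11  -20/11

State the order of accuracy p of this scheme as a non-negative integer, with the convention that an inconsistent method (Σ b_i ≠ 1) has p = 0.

b = (31/11, -20/11)
c = (0, -3/4)
Σ b_i: 31/11·1 + (-20/11)·1 = 1 ✓
b·c: (-20/11)·(-3/4) = 15/11 ≠ 1/2 ⇒ order 1.

1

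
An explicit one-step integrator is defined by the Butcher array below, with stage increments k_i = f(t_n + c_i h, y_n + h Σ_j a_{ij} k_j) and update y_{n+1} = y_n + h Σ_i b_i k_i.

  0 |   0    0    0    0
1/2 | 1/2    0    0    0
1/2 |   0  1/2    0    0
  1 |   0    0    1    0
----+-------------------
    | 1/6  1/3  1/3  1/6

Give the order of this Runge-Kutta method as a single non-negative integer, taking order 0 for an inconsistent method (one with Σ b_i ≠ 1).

4

b = (1/6, 1/3, 1/3, 1/6)
c = (0, 1/2, 1/2, 1)
Ac = (0, 0, 1/4, 1/2)
Σ b_i: 1/6·1 + 1/3·1 + 1/3·1 + 1/6·1 = 1 ✓
b·c: 1/3·1/2 + 1/3·1/2 + 1/6·1 = 1/2 ✓
b·c²: 1/3·1/4 + 1/3·1/4 + 1/6·1 = 1/3 ✓
b·Ac: 1/3·1/4 + 1/6·1/2 = 1/6 ✓
b·c³: 1/3·1/8 + 1/3·1/8 + 1/6·1 = 1/4 ✓
b·(c∘Ac): 1/3·1/8 + 1/6·1/2 = 1/8 ✓
b·Ac²: 1/3·1/8 + 1/6·1/4 = 1/12 ✓
b·A²c: 1/6·1/4 = 1/24 ✓; 4 stages ⇒ order 4.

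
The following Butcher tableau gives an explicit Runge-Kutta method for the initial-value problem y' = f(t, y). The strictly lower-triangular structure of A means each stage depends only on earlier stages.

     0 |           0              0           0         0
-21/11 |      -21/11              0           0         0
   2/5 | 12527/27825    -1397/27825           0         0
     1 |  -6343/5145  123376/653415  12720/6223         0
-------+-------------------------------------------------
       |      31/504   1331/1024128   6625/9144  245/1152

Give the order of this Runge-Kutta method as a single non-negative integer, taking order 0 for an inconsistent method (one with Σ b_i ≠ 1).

b = (31/504, 1331/1024128, 6625/9144, 245/1152)
c = (0, -21/11, 2/5, 1)
Ac = (0, 0, 127/1325, 16/35)
Σ b_i: 31/504·1 + 1331/1024128·1 + 6625/9144·1 + 245/1152·1 = 1 ✓
b·c: 1331/1024128·(-21/11) + 6625/9144·2/5 + 245/1152·1 = 1/2 ✓
b·c²: 1331/1024128·441/121 + 6625/9144·4/25 + 245/1152·1 = 1/3 ✓
b·Ac: 6625/9144·127/1325 + 245/1152·16/35 = 1/6 ✓
b·c³: 1331/1024128·(-9261/1331) + 6625/9144·8/125 + 245/1152·1 = 1/4 ✓
b·(c∘Ac): 6625/9144·254/6625 + 245/1152·16/35 = 1/8 ✓
b·Ac²: 6625/9144·(-2667/14575) + 245/1152·2736/2695 = 1/12 ✓
b·A²c: 245/1152·48/245 = 1/24 ✓; 4 stages ⇒ order 4.

4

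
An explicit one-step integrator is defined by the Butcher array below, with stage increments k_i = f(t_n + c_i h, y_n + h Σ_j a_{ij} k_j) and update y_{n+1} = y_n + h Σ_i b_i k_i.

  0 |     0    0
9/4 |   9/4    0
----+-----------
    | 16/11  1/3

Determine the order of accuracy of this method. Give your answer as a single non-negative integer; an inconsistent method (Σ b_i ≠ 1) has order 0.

0

b = (16/11, 1/3)
c = (0, 9/4)
Σ b_i: 16/11·1 + 1/3·1 = 59/33 ≠ 1 ⇒ order 0.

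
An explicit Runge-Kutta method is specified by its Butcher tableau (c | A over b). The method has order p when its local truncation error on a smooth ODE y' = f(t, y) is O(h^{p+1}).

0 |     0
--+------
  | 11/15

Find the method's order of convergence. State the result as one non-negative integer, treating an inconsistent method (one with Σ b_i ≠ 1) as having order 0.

0

b = (11/15)
c = (0)
Σ b_i: 11/15·1 = 11/15 ≠ 1 ⇒ order 0.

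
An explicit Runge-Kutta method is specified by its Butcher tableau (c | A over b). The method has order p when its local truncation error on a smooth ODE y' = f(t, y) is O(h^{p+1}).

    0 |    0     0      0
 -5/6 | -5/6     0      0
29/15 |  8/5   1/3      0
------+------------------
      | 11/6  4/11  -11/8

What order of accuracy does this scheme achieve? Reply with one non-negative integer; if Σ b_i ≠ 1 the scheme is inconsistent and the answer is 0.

0

b = (11/6, 4/11, -11/8)
c = (0, -5/6, 29/15)
Ac = (0, 0, -5/18)
Σ b_i: 11/6·1 + 4/11·1 + (-11/8)·1 = 217/264 ≠ 1 ⇒ order 0.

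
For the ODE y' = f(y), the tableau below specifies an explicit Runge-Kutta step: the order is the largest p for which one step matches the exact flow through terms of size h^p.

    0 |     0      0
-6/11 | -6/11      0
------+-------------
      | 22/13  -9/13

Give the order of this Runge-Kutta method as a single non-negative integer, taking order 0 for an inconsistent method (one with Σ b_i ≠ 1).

b = (22/13, -9/13)
c = (0, -6/11)
Σ b_i: 22/13·1 + (-9/13)·1 = 1 ✓
b·c: (-9/13)·(-6/11) = 54/143 ≠ 1/2 ⇒ order 1.

1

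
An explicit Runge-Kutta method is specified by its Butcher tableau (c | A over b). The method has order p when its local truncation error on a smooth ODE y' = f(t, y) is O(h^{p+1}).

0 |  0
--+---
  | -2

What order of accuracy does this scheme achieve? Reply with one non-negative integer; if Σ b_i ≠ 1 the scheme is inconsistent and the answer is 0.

b = (-2)
c = (0)
Σ b_i: (-2)·1 = -2 ≠ 1 ⇒ order 0.

0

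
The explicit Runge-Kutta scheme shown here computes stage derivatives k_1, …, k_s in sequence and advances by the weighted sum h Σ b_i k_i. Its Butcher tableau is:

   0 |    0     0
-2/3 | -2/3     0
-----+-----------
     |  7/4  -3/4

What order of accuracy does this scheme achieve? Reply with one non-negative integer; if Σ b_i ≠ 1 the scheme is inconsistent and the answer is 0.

b = (7/4, -3/4)
c = (0, -2/3)
Σ b_i: 7/4·1 + (-3/4)·1 = 1 ✓
b·c: (-3/4)·(-2/3) = 1/2 ✓; 2 stages ⇒ order 2.

2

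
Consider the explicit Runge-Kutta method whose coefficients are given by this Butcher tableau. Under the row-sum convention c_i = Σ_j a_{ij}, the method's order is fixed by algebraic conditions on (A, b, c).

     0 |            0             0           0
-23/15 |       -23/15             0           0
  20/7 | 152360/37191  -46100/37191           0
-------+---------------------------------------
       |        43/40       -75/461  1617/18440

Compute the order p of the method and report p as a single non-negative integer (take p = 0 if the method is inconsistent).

3

b = (43/40, -75/461, 1617/18440)
c = (0, -23/15, 20/7)
Ac = (0, 0, 9220/4851)
Σ b_i: 43/40·1 + (-75/461)·1 + 1617/18440·1 = 1 ✓
b·c: (-75/461)·(-23/15) + 1617/18440·20/7 = 1/2 ✓
b·c²: (-75/461)·529/225 + 1617/18440·400/49 = 1/3 ✓
b·Ac: 1617/18440·9220/4851 = 1/6 ✓; 3 stages ⇒ order 3.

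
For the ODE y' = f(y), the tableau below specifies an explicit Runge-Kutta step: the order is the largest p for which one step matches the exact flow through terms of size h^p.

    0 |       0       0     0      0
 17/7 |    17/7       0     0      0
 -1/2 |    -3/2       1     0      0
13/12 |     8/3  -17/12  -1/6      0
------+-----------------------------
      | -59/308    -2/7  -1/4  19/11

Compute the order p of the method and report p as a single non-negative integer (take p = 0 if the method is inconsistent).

1

b = (-59/308, -2/7, -1/4, 19/11)
c = (0, 17/7, -1/2, 13/12)
Ac = (0, 0, 17/7, -47/14)
Σ b_i: (-59/308)·1 + (-2/7)·1 + (-1/4)·1 + 19/11·1 = 1 ✓
b·c: (-2/7)·17/7 + (-1/4)·(-1/2) + 19/11·13/12 = 16847/12936 ≠ 1/2 ⇒ order 1.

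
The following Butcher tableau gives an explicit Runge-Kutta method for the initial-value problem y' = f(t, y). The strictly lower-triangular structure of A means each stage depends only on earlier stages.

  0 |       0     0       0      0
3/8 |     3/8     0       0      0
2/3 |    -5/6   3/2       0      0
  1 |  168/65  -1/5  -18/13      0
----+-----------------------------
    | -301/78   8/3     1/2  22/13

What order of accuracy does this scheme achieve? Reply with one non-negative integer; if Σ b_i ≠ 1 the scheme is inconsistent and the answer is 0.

b = (-301/78, 8/3, 1/2, 22/13)
c = (0, 3/8, 2/3, 1)
Ac = (0, 0, 9/16, -519/520)
Σ b_i: (-301/78)·1 + 8/3·1 + 1/2·1 + 22/13·1 = 1 ✓
b·c: 8/3·3/8 + 1/2·2/3 + 22/13·1 = 118/39 ≠ 1/2 ⇒ order 1.

1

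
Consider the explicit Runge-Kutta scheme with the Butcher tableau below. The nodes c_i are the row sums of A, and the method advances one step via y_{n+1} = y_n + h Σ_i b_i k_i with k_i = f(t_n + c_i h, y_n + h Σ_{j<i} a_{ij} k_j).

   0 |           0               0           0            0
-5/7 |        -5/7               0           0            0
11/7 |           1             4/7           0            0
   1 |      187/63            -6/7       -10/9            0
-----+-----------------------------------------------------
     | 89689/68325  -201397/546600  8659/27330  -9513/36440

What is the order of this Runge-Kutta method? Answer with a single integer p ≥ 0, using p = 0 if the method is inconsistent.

3

b = (89689/68325, -201397/546600, 8659/27330, -9513/36440)
c = (0, -5/7, 11/7, 1)
Ac = (0, 0, -20/49, -500/441)
Σ b_i: 89689/68325·1 + (-201397/546600)·1 + 8659/27330·1 + (-9513/36440)·1 = 1 ✓
b·c: (-201397/546600)·(-5/7) + 8659/27330·11/7 + (-9513/36440)·1 = 1/2 ✓
b·c²: (-201397/546600)·25/49 + 8659/27330·121/49 + (-9513/36440)·1 = 1/3 ✓
b·Ac: 8659/27330·(-20/49) + (-9513/36440)·(-500/441) = 1/6 ✓
b·c³: (-201397/546600)·(-125/343) + 8659/27330·1331/343 + (-9513/36440)·1 = 492221/446390 ≠ 1/4 ⇒ order 3.
b·(c∘Ac): 8659/27330·(-220/343) + (-9513/36440)·(-500/441) = 24847/267834 ≠ 1/8
b·Ac²: 8659/27330·100/343 + (-9513/36440)·(-9820/3087) = 35309/38262 ≠ 1/12
b·A²c: (-9513/36440)·200/441 = -755/6377 ≠ 1/24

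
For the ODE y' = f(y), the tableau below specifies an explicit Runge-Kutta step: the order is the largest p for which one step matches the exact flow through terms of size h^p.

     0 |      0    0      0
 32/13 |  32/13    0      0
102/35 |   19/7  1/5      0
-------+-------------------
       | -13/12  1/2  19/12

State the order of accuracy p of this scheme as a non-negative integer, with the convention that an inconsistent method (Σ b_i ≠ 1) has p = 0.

1

b = (-13/12, 1/2, 19/12)
c = (0, 32/13, 102/35)
Ac = (0, 0, 32/65)
Σ b_i: (-13/12)·1 + 1/2·1 + 19/12·1 = 1 ✓
b·c: 1/2·32/13 + 19/12·102/35 = 5319/910 ≠ 1/2 ⇒ order 1.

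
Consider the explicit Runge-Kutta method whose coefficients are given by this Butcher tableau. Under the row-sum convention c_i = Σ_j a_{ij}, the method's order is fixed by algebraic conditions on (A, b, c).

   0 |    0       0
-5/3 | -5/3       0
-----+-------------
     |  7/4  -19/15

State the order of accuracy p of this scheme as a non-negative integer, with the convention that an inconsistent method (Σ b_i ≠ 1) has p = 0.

b = (7/4, -19/15)
c = (0, -5/3)
Σ b_i: 7/4·1 + (-19/15)·1 = 29/60 ≠ 1 ⇒ order 0.

0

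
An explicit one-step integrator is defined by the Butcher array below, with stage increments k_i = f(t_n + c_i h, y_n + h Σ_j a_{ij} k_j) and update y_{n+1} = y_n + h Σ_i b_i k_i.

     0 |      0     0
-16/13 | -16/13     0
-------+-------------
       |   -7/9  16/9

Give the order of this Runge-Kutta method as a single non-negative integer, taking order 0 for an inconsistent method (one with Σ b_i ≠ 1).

1

b = (-7/9, 16/9)
c = (0, -16/13)
Σ b_i: (-7/9)·1 + 16/9·1 = 1 ✓
b·c: 16/9·(-16/13) = -256/117 ≠ 1/2 ⇒ order 1.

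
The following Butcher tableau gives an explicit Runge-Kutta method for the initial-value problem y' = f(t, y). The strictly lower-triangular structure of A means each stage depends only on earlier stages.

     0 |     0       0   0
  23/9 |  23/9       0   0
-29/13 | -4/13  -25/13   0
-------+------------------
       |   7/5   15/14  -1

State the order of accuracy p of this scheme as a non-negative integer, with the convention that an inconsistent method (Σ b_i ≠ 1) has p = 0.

0

b = (7/5, 15/14, -1)
c = (0, 23/9, -29/13)
Ac = (0, 0, -575/117)
Σ b_i: 7/5·1 + 15/14·1 + (-1)·1 = 103/70 ≠ 1 ⇒ order 0.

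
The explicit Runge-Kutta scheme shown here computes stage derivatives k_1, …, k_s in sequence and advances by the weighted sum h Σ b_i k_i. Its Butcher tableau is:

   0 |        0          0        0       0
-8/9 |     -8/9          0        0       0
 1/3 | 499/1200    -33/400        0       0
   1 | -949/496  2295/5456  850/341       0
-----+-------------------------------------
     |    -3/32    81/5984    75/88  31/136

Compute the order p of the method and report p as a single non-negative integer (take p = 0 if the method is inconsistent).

b = (-3/32, 81/5984, 75/88, 31/136)
c = (0, -8/9, 1/3, 1)
Ac = (0, 0, 11/150, 85/186)
Σ b_i: (-3/32)·1 + 81/5984·1 + 75/88·1 + 31/136·1 = 1 ✓
b·c: 81/5984·(-8/9) + 75/88·1/3 + 31/136·1 = 1/2 ✓
b·c²: 81/5984·64/81 + 75/88·1/9 + 31/136·1 = 1/3 ✓
b·Ac: 75/88·11/150 + 31/136·85/186 = 1/6 ✓
b·c³: 81/5984·(-512/729) + 75/88·1/27 + 31/136·1 = 1/4 ✓
b·(c∘Ac): 75/88·11/450 + 31/136·85/186 = 1/8 ✓
b·Ac²: 75/88·(-44/675) + 31/136·170/279 = 1/12 ✓
b·A²c: 31/136·17/93 = 1/24 ✓; 4 stages ⇒ order 4.

4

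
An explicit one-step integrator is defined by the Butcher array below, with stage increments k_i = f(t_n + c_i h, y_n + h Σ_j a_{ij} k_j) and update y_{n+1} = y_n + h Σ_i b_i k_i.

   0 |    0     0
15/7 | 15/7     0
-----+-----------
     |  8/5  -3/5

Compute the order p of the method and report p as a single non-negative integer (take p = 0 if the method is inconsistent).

b = (8/5, -3/5)
c = (0, 15/7)
Σ b_i: 8/5·1 + (-3/5)·1 = 1 ✓
b·c: (-3/5)·15/7 = -9/7 ≠ 1/2 ⇒ order 1.

1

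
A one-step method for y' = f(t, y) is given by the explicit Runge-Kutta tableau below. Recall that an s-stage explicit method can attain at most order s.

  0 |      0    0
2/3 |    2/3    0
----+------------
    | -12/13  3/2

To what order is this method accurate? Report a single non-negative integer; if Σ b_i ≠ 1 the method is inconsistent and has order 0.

0

b = (-12/13, 3/2)
c = (0, 2/3)
Σ b_i: (-12/13)·1 + 3/2·1 = 15/26 ≠ 1 ⇒ order 0.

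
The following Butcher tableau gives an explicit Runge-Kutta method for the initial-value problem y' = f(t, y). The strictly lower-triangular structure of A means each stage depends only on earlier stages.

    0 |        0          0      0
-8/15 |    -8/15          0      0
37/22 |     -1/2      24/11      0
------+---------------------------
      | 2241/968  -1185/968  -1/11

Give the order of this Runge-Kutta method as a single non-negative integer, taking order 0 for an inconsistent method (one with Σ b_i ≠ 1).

2

b = (2241/968, -1185/968, -1/11)
c = (0, -8/15, 37/22)
Ac = (0, 0, -64/55)
Σ b_i: 2241/968·1 + (-1185/968)·1 + (-1/11)·1 = 1 ✓
b·c: (-1185/968)·(-8/15) + (-1/11)·37/22 = 1/2 ✓
b·c²: (-1185/968)·64/225 + (-1/11)·1369/484 = -48343/79860 ≠ 1/3 ⇒ order 2.
b·Ac: (-1/11)·(-64/55) = 64/605 ≠ 1/6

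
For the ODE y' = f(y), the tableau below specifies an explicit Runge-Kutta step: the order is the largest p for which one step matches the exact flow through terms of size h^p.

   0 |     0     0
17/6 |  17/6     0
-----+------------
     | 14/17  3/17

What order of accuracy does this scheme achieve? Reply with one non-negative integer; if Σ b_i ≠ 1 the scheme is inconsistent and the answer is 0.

2

b = (14/17, 3/17)
c = (0, 17/6)
Σ b_i: 14/17·1 + 3/17·1 = 1 ✓
b·c: 3/17·17/6 = 1/2 ✓; 2 stages ⇒ order 2.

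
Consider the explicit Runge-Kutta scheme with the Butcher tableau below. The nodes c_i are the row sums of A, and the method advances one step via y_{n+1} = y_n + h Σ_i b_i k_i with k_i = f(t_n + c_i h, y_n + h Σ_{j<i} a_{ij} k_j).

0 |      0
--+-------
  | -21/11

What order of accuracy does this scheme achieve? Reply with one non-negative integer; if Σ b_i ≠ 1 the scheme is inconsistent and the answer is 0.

0

b = (-21/11)
c = (0)
Σ b_i: (-21/11)·1 = -21/11 ≠ 1 ⇒ order 0.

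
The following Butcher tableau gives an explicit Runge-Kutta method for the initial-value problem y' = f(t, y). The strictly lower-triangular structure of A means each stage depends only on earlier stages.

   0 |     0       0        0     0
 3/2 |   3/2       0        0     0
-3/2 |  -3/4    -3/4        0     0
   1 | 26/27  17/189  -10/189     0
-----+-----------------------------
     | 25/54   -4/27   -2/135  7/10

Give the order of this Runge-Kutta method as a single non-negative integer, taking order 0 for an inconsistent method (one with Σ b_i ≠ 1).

4

b = (25/54, -4/27, -2/135, 7/10)
c = (0, 3/2, -3/2, 1)
Ac = (0, 0, -9/8, 3/14)
Σ b_i: 25/54·1 + (-4/27)·1 + (-2/135)·1 + 7/10·1 = 1 ✓
b·c: (-4/27)·3/2 + (-2/135)·(-3/2) + 7/10·1 = 1/2 ✓
b·c²: (-4/27)·9/4 + (-2/135)·9/4 + 7/10·1 = 1/3 ✓
b·Ac: (-2/135)·(-9/8) + 7/10·3/14 = 1/6 ✓
b·c³: (-4/27)·27/8 + (-2/135)·(-27/8) + 7/10·1 = 1/4 ✓
b·(c∘Ac): (-2/135)·27/16 + 7/10·3/14 = 1/8 ✓
b·Ac²: (-2/135)·(-27/16) + 7/10·1/12 = 1/12 ✓
b·A²c: 7/10·5/84 = 1/24 ✓; 4 stages ⇒ order 4.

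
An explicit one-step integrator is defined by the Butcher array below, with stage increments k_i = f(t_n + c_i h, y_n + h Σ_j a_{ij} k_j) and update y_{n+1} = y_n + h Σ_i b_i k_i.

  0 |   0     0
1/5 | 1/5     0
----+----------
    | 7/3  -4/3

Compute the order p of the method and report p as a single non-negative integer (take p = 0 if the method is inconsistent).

b = (7/3, -4/3)
c = (0, 1/5)
Σ b_i: 7/3·1 + (-4/3)·1 = 1 ✓
b·c: (-4/3)·1/5 = -4/15 ≠ 1/2 ⇒ order 1.

1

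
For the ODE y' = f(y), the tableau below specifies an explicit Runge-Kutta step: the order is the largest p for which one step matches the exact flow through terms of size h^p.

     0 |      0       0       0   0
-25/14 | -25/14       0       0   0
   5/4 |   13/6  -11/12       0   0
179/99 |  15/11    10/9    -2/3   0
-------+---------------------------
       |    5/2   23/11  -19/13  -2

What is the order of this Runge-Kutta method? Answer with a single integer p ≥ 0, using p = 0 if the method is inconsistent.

0

b = (5/2, 23/11, -19/13, -2)
c = (0, -25/14, 5/4, 179/99)
Ac = (0, 0, 275/168, -355/126)
Σ b_i: 5/2·1 + 23/11·1 + (-19/13)·1 + (-2)·1 = 323/286 ≠ 1 ⇒ order 0.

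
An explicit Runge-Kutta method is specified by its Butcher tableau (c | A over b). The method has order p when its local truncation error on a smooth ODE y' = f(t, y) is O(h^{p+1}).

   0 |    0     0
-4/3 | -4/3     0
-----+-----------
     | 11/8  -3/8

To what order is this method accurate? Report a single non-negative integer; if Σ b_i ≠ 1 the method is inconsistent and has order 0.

2

b = (11/8, -3/8)
c = (0, -4/3)
Σ b_i: 11/8·1 + (-3/8)·1 = 1 ✓
b·c: (-3/8)·(-4/3) = 1/2 ✓; 2 stages ⇒ order 2.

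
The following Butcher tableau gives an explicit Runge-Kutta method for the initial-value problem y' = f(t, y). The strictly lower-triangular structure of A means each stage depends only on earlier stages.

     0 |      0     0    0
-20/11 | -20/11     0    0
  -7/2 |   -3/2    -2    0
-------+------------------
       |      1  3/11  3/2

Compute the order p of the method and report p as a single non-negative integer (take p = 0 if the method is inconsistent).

0

b = (1, 3/11, 3/2)
c = (0, -20/11, -7/2)
Ac = (0, 0, 40/11)
Σ b_i: 1·1 + 3/11·1 + 3/2·1 = 61/22 ≠ 1 ⇒ order 0.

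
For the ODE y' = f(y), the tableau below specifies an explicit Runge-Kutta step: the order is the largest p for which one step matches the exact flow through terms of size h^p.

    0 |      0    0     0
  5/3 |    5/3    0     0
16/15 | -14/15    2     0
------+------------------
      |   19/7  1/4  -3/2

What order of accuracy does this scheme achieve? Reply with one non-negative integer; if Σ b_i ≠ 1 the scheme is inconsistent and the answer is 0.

b = (19/7, 1/4, -3/2)
c = (0, 5/3, 16/15)
Ac = (0, 0, 10/3)
Σ b_i: 19/7·1 + 1/4·1 + (-3/2)·1 = 41/28 ≠ 1 ⇒ order 0.

0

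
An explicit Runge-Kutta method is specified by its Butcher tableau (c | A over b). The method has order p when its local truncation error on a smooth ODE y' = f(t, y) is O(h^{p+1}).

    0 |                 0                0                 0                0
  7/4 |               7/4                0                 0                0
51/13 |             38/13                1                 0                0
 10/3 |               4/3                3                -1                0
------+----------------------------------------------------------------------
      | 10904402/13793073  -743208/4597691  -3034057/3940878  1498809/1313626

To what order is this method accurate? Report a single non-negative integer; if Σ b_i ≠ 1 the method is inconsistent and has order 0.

3

b = (10904402/13793073, -743208/4597691, -3034057/3940878, 1498809/1313626)
c = (0, 7/4, 51/13, 10/3)
Ac = (0, 0, 7/4, 69/52)
Σ b_i: 10904402/13793073·1 + (-743208/4597691)·1 + (-3034057/3940878)·1 + 1498809/1313626·1 = 1 ✓
b·c: (-743208/4597691)·7/4 + (-3034057/3940878)·51/13 + 1498809/1313626·10/3 = 1/2 ✓
b·c²: (-743208/4597691)·49/16 + (-3034057/3940878)·2601/169 + 1498809/1313626·100/9 = 1/3 ✓
b·Ac: (-3034057/3940878)·7/4 + 1498809/1313626·69/52 = 1/6 ✓
b·c³: (-743208/4597691)·343/64 + (-3034057/3940878)·132651/2197 + 1498809/1313626·1000/27 = -240849713/47290536 ≠ 1/4 ⇒ order 3.
b·(c∘Ac): (-3034057/3940878)·357/52 + 1498809/1313626·115/26 = -1255901/5254504 ≠ 1/8
b·Ac²: (-3034057/3940878)·49/16 + 1498809/1313626·(-16773/2704) = -966765347/102462828 ≠ 1/12
b·A²c: 1498809/1313626·(-7/4) = -10491663/5254504 ≠ 1/24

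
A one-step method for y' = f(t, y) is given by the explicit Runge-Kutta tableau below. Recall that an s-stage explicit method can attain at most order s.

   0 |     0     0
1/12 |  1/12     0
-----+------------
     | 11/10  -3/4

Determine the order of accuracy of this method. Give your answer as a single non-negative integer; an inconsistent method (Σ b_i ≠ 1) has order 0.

b = (11/10, -3/4)
c = (0, 1/12)
Σ b_i: 11/10·1 + (-3/4)·1 = 7/20 ≠ 1 ⇒ order 0.

0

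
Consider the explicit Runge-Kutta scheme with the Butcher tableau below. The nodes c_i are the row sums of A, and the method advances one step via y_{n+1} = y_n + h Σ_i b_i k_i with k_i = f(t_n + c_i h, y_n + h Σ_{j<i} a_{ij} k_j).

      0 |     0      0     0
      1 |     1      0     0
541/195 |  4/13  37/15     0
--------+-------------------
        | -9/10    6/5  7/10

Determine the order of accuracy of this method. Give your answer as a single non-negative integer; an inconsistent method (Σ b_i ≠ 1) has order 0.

b = (-9/10, 6/5, 7/10)
c = (0, 1, 541/195)
Ac = (0, 0, 37/15)
Σ b_i: (-9/10)·1 + 6/5·1 + 7/10·1 = 1 ✓
b·c: 6/5·1 + 7/10·541/195 = 6127/1950 ≠ 1/2 ⇒ order 1.

1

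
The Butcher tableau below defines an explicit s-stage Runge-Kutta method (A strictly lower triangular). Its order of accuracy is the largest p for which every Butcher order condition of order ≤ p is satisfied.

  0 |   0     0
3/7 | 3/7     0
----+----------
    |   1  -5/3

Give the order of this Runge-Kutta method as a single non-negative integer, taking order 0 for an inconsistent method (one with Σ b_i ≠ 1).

b = (1, -5/3)
c = (0, 3/7)
Σ b_i: 1·1 + (-5/3)·1 = -2/3 ≠ 1 ⇒ order 0.

0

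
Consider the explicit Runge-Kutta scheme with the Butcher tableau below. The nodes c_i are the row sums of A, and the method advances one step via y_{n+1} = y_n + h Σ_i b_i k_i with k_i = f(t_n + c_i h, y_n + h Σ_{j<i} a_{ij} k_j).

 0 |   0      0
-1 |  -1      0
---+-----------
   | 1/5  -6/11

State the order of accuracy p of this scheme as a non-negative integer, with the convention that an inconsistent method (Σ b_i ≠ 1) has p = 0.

b = (1/5, -6/11)
c = (0, -1)
Σ b_i: 1/5·1 + (-6/11)·1 = -19/55 ≠ 1 ⇒ order 0.

0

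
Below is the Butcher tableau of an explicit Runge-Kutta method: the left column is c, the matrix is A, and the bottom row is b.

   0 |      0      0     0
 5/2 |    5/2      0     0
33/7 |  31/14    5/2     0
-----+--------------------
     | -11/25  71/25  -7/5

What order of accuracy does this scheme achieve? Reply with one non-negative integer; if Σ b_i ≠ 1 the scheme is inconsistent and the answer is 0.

2

b = (-11/25, 71/25, -7/5)
c = (0, 5/2, 33/7)
Ac = (0, 0, 25/4)
Σ b_i: (-11/25)·1 + 71/25·1 + (-7/5)·1 = 1 ✓
b·c: 71/25·5/2 + (-7/5)·33/7 = 1/2 ✓
b·c²: 71/25·25/4 + (-7/5)·1089/49 = -1871/140 ≠ 1/3 ⇒ order 2.
b·Ac: (-7/5)·25/4 = -35/4 ≠ 1/6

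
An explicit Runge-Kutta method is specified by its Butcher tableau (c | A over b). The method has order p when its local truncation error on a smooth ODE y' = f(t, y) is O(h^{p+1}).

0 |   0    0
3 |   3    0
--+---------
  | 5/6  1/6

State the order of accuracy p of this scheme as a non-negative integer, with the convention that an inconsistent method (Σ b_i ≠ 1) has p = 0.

2

b = (5/6, 1/6)
c = (0, 3)
Σ b_i: 5/6·1 + 1/6·1 = 1 ✓
b·c: 1/6·3 = 1/2 ✓; 2 stages ⇒ order 2.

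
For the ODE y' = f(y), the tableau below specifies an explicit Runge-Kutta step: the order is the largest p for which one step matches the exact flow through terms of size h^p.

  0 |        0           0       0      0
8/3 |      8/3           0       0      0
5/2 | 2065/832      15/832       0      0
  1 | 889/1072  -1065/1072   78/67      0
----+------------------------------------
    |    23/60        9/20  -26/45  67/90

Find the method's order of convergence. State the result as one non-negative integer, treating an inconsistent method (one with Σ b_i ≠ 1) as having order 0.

4

b = (23/60, 9/20, -26/45, 67/90)
c = (0, 8/3, 5/2, 1)
Ac = (0, 0, 5/104, 35/134)
Σ b_i: 23/60·1 + 9/20·1 + (-26/45)·1 + 67/90·1 = 1 ✓
b·c: 9/20·8/3 + (-26/45)·5/2 + 67/90·1 = 1/2 ✓
b·c²: 9/20·64/9 + (-26/45)·25/4 + 67/90·1 = 1/3 ✓
b·Ac: (-26/45)·5/104 + 67/90·35/134 = 1/6 ✓
b·c³: 9/20·512/27 + (-26/45)·125/8 + 67/90·1 = 1/4 ✓
b·(c∘Ac): (-26/45)·25/208 + 67/90·35/134 = 1/8 ✓
b·Ac²: (-26/45)·5/39 + 67/90·85/402 = 1/12 ✓
b·A²c: 67/90·15/268 = 1/24 ✓; 4 stages ⇒ order 4.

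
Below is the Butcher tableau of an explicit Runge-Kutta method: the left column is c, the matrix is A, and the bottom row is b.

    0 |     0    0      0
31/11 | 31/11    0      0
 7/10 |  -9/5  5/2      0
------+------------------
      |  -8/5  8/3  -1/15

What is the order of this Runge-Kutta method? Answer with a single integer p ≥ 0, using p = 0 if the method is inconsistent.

b = (-8/5, 8/3, -1/15)
c = (0, 31/11, 7/10)
Ac = (0, 0, 155/22)
Σ b_i: (-8/5)·1 + 8/3·1 + (-1/15)·1 = 1 ✓
b·c: 8/3·31/11 + (-1/15)·7/10 = 12323/1650 ≠ 1/2 ⇒ order 1.

1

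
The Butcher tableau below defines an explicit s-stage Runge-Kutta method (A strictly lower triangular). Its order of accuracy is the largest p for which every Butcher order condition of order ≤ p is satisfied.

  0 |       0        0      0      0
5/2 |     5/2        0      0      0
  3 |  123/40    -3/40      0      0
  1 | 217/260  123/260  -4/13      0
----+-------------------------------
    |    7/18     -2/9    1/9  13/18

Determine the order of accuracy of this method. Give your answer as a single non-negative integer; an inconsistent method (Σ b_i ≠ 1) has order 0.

4

b = (7/18, -2/9, 1/9, 13/18)
c = (0, 5/2, 3, 1)
Ac = (0, 0, -3/16, 27/104)
Σ b_i: 7/18·1 + (-2/9)·1 + 1/9·1 + 13/18·1 = 1 ✓
b·c: (-2/9)·5/2 + 1/9·3 + 13/18·1 = 1/2 ✓
b·c²: (-2/9)·25/4 + 1/9·9 + 13/18·1 = 1/3 ✓
b·Ac: 1/9·(-3/16) + 13/18·27/104 = 1/6 ✓
b·c³: (-2/9)·125/8 + 1/9·27 + 13/18·1 = 1/4 ✓
b·(c∘Ac): 1/9·(-9/16) + 13/18·27/104 = 1/8 ✓
b·Ac²: 1/9·(-15/32) + 13/18·3/16 = 1/12 ✓
b·A²c: 13/18·3/52 = 1/24 ✓; 4 stages ⇒ order 4.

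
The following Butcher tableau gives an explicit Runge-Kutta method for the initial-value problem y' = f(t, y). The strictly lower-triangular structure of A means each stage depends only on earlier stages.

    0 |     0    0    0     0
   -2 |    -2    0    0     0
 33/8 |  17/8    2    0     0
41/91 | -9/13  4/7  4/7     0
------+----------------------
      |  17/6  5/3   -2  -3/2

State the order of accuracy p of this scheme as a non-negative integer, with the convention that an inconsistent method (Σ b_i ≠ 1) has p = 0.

1

b = (17/6, 5/3, -2, -3/2)
c = (0, -2, 33/8, 41/91)
Ac = (0, 0, -4, 17/14)
Σ b_i: 17/6·1 + 5/3·1 + (-2)·1 + (-3/2)·1 = 1 ✓
b·c: 5/3·(-2) + (-2)·33/8 + (-3/2)·41/91 = -13387/1092 ≠ 1/2 ⇒ order 1.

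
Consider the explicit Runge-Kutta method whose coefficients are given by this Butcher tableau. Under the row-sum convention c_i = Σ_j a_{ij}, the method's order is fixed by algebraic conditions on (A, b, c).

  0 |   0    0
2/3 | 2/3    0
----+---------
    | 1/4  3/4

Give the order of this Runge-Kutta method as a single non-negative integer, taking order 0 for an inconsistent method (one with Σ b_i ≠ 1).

2

b = (1/4, 3/4)
c = (0, 2/3)
Σ b_i: 1/4·1 + 3/4·1 = 1 ✓
b·c: 3/4·2/3 = 1/2 ✓; 2 stages ⇒ order 2.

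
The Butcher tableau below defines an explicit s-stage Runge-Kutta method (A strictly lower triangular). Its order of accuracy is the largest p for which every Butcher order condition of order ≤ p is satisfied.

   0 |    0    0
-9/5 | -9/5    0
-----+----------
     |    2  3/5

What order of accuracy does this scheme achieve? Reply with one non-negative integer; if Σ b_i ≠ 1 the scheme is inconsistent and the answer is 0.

b = (2, 3/5)
c = (0, -9/5)
Σ b_i: 2·1 + 3/5·1 = 13/5 ≠ 1 ⇒ order 0.

0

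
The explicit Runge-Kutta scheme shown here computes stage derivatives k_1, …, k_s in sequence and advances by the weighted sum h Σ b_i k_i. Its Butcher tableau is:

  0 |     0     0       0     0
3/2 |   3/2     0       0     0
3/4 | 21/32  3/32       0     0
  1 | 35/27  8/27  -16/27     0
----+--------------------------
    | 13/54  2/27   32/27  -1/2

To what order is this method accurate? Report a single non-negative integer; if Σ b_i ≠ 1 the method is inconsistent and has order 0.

b = (13/54, 2/27, 32/27, -1/2)
c = (0, 3/2, 3/4, 1)
Ac = (0, 0, 9/64, 0)
Σ b_i: 13/54·1 + 2/27·1 + 32/27·1 + (-1/2)·1 = 1 ✓
b·c: 2/27·3/2 + 32/27·3/4 + (-1/2)·1 = 1/2 ✓
b·c²: 2/27·9/4 + 32/27·9/16 + (-1/2)·1 = 1/3 ✓
b·Ac: 32/27·9/64 = 1/6 ✓
b·c³: 2/27·27/8 + 32/27·27/64 + (-1/2)·1 = 1/4 ✓
b·(c∘Ac): 32/27·27/256 = 1/8 ✓
b·Ac²: 32/27·27/128 + (-1/2)·1/3 = 1/12 ✓
b·A²c: (-1/2)·(-1/12) = 1/24 ✓; 4 stages ⇒ order 4.

4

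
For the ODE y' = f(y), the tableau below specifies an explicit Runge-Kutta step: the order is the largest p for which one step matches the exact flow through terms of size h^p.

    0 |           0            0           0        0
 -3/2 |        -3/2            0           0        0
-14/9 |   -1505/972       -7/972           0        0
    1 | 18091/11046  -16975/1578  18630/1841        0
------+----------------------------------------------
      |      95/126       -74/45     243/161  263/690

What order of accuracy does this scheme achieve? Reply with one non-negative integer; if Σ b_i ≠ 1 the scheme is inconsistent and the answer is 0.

b = (95/126, -74/45, 243/161, 263/690)
c = (0, -3/2, -14/9, 1)
Ac = (0, 0, 7/648, 415/1052)
Σ b_i: 95/126·1 + (-74/45)·1 + 243/161·1 + 263/690·1 = 1 ✓
b·c: (-74/45)·(-3/2) + 243/161·(-14/9) + 263/690·1 = 1/2 ✓
b·c²: (-74/45)·9/4 + 243/161·196/81 + 263/690·1 = 1/3 ✓
b·Ac: 243/161·7/648 + 263/690·415/1052 = 1/6 ✓
b·c³: (-74/45)·(-27/8) + 243/161·(-2744/729) + 263/690·1 = 1/4 ✓
b·(c∘Ac): 243/161·(-49/2916) + 263/690·415/1052 = 1/8 ✓
b·Ac²: 243/161·(-7/432) + 263/690·595/2104 = 1/12 ✓
b·A²c: 263/690·115/1052 = 1/24 ✓; 4 stages ⇒ order 4.

4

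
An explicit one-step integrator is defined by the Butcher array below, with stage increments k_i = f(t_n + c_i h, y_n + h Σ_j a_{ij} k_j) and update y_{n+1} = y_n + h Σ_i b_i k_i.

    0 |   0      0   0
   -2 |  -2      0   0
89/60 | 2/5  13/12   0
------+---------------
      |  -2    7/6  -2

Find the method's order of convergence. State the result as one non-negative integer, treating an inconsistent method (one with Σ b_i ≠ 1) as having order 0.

b = (-2, 7/6, -2)
c = (0, -2, 89/60)
Ac = (0, 0, -13/6)
Σ b_i: (-2)·1 + 7/6·1 + (-2)·1 = -17/6 ≠ 1 ⇒ order 0.

0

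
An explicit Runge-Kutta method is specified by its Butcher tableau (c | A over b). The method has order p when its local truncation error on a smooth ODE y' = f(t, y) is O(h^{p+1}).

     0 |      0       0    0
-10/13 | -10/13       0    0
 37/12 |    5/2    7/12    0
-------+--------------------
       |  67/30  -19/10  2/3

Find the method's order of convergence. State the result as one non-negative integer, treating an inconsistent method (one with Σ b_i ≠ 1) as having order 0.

1

b = (67/30, -19/10, 2/3)
c = (0, -10/13, 37/12)
Ac = (0, 0, -35/78)
Σ b_i: 67/30·1 + (-19/10)·1 + 2/3·1 = 1 ✓
b·c: (-19/10)·(-10/13) + 2/3·37/12 = 823/234 ≠ 1/2 ⇒ order 1.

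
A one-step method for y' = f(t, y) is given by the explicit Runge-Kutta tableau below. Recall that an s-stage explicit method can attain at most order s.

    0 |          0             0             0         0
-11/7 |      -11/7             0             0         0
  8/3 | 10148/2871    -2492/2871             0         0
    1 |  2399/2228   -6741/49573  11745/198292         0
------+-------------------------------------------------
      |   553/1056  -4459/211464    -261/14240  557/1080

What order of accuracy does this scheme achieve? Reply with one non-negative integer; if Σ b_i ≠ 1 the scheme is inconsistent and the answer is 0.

b = (553/1056, -4459/211464, -261/14240, 557/1080)
c = (0, -11/7, 8/3, 1)
Ac = (0, 0, 356/261, 207/557)
Σ b_i: 553/1056·1 + (-4459/211464)·1 + (-261/14240)·1 + 557/1080·1 = 1 ✓
b·c: (-4459/211464)·(-11/7) + (-261/14240)·8/3 + 557/1080·1 = 1/2 ✓
b·c²: (-4459/211464)·121/49 + (-261/14240)·64/9 + 557/1080·1 = 1/3 ✓
b·Ac: (-261/14240)·356/261 + 557/1080·207/557 = 1/6 ✓
b·c³: (-4459/211464)·(-1331/343) + (-261/14240)·512/27 + 557/1080·1 = 1/4 ✓
b·(c∘Ac): (-261/14240)·2848/783 + 557/1080·207/557 = 1/8 ✓
b·Ac²: (-261/14240)·(-3916/1827) + 557/1080·333/3899 = 1/12 ✓
b·A²c: 557/1080·45/557 = 1/24 ✓; 4 stages ⇒ order 4.

4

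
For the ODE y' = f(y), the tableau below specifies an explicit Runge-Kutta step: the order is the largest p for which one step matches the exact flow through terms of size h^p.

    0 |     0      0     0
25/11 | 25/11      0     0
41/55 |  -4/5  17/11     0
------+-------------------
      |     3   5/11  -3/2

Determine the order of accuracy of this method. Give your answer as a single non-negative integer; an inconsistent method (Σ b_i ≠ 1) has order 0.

0

b = (3, 5/11, -3/2)
c = (0, 25/11, 41/55)
Ac = (0, 0, 425/121)
Σ b_i: 3·1 + 5/11·1 + (-3/2)·1 = 43/22 ≠ 1 ⇒ order 0.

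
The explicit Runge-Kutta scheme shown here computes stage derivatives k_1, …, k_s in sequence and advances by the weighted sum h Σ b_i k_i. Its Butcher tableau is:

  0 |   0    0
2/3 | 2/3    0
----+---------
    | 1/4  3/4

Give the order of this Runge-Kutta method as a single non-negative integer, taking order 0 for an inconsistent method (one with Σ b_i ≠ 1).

2

b = (1/4, 3/4)
c = (0, 2/3)
Σ b_i: 1/4·1 + 3/4·1 = 1 ✓
b·c: 3/4·2/3 = 1/2 ✓; 2 stages ⇒ order 2.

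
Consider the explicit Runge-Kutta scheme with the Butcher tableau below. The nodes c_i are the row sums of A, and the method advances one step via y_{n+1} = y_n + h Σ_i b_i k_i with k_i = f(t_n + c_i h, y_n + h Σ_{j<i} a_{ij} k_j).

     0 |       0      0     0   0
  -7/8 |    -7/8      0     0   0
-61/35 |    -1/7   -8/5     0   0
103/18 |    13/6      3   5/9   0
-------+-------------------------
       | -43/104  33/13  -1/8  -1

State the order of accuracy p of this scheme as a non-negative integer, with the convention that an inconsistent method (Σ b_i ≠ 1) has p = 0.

1

b = (-43/104, 33/13, -1/8, -1)
c = (0, -7/8, -61/35, 103/18)
Ac = (0, 0, 7/5, -1811/504)
Σ b_i: (-43/104)·1 + 33/13·1 + (-1/8)·1 + (-1)·1 = 1 ✓
b·c: 33/13·(-7/8) + (-1/8)·(-61/35) + (-1)·103/18 = -31636/4095 ≠ 1/2 ⇒ order 1.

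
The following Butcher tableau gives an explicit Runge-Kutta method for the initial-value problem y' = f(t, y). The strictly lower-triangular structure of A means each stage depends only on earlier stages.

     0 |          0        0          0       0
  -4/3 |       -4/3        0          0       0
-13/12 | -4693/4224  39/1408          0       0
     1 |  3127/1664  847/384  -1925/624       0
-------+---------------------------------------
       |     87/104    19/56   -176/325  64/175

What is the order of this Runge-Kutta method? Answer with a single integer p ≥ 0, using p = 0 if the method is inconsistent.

4

b = (87/104, 19/56, -176/325, 64/175)
c = (0, -4/3, -13/12, 1)
Ac = (0, 0, -13/352, 77/192)
Σ b_i: 87/104·1 + 19/56·1 + (-176/325)·1 + 64/175·1 = 1 ✓
b·c: 19/56·(-4/3) + (-176/325)·(-13/12) + 64/175·1 = 1/2 ✓
b·c²: 19/56·16/9 + (-176/325)·169/144 + 64/175·1 = 1/3 ✓
b·Ac: (-176/325)·(-13/352) + 64/175·77/192 = 1/6 ✓
b·c³: 19/56·(-64/27) + (-176/325)·(-2197/1728) + 64/175·1 = 1/4 ✓
b·(c∘Ac): (-176/325)·169/4224 + 64/175·77/192 = 1/8 ✓
b·Ac²: (-176/325)·13/264 + 64/175·77/256 = 1/12 ✓
b·A²c: 64/175·175/1536 = 1/24 ✓; 4 stages ⇒ order 4.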